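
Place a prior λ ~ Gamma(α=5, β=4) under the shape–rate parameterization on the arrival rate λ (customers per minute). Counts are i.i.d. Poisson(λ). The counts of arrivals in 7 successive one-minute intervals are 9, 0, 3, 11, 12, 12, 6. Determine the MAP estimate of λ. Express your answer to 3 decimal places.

Σxᵢ = 9+0+3+11+12+12+6 = 53, with n = 7.
Posterior ∝ λ^4e^(−4λ) · λ^53e^(−7λ) = λ^57e^(−11λ), i.e. Gamma(shape=58, rate=11).
The mode of a Gamma(a, b) with a ≥ 1 (shape–rate) is (a−1)/b = 57/11 ≈ 5.182.

λ̂_MAP = 5.182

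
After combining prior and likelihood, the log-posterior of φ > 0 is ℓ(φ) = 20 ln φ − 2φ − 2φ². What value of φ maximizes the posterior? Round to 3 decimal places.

ℓ'(φ) = 20/φ − 2 − 4φ. Setting this to zero and multiplying by φ: 4φ² + 2φ − 20 = 0.
φ = (−2 + √(2² + 4·4·20)) / (2·4) = (−2 + √324) / 8 = (−2 + 18)/8 = 2.
ℓ''(φ) = −20/φ² − 4 < 0, confirming a maximum.

φ̂_MAP = 2.000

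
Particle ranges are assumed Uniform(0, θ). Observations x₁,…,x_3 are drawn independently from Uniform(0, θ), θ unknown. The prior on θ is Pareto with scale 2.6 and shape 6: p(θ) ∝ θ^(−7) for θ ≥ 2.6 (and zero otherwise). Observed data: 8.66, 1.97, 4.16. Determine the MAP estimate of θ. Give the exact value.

The Uniform(0, θ) likelihood is θ^(−n) for θ ≥ max(xᵢ), zero otherwise. Here max(xᵢ) = 8.66.
Posterior ∝ θ^(−7) · θ^(−3) = θ^(−10) on θ ≥ max(2.6, 8.66) = 8.66.
This density is strictly decreasing in θ, so the posterior mode lies at the lower boundary of the support.

θ̂_MAP = 8.66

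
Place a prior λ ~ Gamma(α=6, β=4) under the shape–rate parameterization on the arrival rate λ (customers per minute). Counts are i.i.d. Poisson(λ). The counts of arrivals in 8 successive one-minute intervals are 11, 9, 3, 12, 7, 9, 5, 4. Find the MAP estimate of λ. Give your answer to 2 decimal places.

λ̂_MAP = 5.42

Σxᵢ = 11+9+3+12+7+9+5+4 = 60, with n = 8.
Posterior ∝ λ^5e^(−4λ) · λ^60e^(−8λ) = λ^65e^(−12λ), i.e. Gamma(shape=66, rate=12).
The mode of a Gamma(a, b) with a ≥ 1 (shape–rate) is (a−1)/b = 65/12 ≈ 5.42.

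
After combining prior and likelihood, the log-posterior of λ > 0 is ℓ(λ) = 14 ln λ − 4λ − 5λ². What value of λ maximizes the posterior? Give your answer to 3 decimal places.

ℓ'(λ) = 14/λ − 4 − 10λ. Setting this to zero and multiplying by λ: 10λ² + 4λ − 14 = 0.
λ = (−4 + √(4² + 4·10·14)) / (2·10) = (−4 + √576) / 20 = (−4 + 24)/20 = 1.
ℓ''(λ) = −14/λ² − 10 < 0, confirming a maximum.

λ̂_MAP = 1.000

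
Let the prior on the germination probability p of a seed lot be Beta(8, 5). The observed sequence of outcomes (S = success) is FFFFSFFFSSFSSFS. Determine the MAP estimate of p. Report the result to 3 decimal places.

p̂_MAP = 0.500

Prior: Beta(8, 5).
Data: 6 successes in 15 trials (from the sequence). The binomial likelihood contributes p^6(1−p)^9, so the posterior is Beta(8+6, 5+9) = Beta(14, 14).
For Beta(a, b) with a, b > 1 the mode is (a−1)/(a+b−2) = 13/26 ≈ 0.500.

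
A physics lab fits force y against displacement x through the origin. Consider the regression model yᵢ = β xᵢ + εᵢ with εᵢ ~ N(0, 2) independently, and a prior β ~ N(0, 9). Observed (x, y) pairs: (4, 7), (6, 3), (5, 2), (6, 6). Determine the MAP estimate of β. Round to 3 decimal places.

log p(β | y) = −Σ(yᵢ − βxᵢ)²/(2·2) − β²/(2·9) + const.
Setting the derivative to zero: Σxᵢ(yᵢ − βxᵢ)/2 − β/9 = 0, so β = Σxᵢyᵢ / (Σxᵢ² + σ²/τ²).
Σxᵢyᵢ = 4·7 + 6·3 + 5·2 + 6·6 = 92; Σxᵢ² = 113; σ²/τ² = 2/9.
β̂_MAP = 92 / (113 + 2/9) = 92/(1019/9) = 828/1019 ≈ 0.813.

β̂_MAP = 0.813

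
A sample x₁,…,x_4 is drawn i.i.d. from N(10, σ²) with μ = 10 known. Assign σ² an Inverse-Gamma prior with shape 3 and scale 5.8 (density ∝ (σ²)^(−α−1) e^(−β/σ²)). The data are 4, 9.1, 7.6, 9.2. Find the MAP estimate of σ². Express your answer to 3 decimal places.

Sum of squared deviations about the known mean: SS = (4−10)² + (9.1−10)² + (7.6−10)² + (9.2−10)² = 43.21.
The Normal likelihood contributes (σ²)^(−n/2) exp(−SS/(2σ²)), so the posterior is Inverse-Gamma(α + n/2, β + SS/2) = Inverse-Gamma(5, 27.405).
The mode of Inverse-Gamma(a, b) is b/(a+1) = 27.405/6 ≈ 4.568.

σ̂²_MAP = 4.568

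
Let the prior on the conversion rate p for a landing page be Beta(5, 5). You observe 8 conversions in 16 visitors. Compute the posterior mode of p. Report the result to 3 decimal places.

p̂_MAP = 0.500

Prior: Beta(5, 5).
Data: 8 successes in 16 trials. The binomial likelihood contributes p^8(1−p)^8, so the posterior is Beta(5+8, 5+8) = Beta(13, 13).
For Beta(a, b) with a, b > 1 the mode is (a−1)/(a+b−2) = 12/24 ≈ 0.500.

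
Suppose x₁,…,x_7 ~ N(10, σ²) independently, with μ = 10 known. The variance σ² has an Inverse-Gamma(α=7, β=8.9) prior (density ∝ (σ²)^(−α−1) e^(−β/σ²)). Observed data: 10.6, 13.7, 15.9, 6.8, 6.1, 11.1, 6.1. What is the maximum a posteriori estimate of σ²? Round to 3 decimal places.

σ̂²_MAP = 4.719

Sum of squared deviations about the known mean: SS = (10.6−10)² + (13.7−10)² + (15.9−10)² + (6.8−10)² + (6.1−10)² + (11.1−10)² + (6.1−10)² = 90.73.
The Normal likelihood contributes (σ²)^(−n/2) exp(−SS/(2σ²)), so the posterior is Inverse-Gamma(α + n/2, β + SS/2) = Inverse-Gamma(10.5, 54.265).
The mode of Inverse-Gamma(a, b) is b/(a+1) = 54.265/11.5 ≈ 4.719.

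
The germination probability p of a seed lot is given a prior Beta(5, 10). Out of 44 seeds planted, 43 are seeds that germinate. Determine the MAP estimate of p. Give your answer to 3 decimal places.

Prior: Beta(5, 10).
Data: 43 successes in 44 trials. The binomial likelihood contributes p^43(1−p)^1, so the posterior is Beta(5+43, 10+1) = Beta(48, 11).
For Beta(a, b) with a, b > 1 the mode is (a−1)/(a+b−2) = 47/57 ≈ 0.825.

p̂_MAP = 0.825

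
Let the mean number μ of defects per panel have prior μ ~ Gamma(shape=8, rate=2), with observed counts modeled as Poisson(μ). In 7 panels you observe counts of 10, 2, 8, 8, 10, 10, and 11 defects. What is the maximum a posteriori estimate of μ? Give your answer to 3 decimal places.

μ̂_MAP = 7.333

Σxᵢ = 10+2+8+8+10+10+11 = 59, with n = 7.
Posterior ∝ μ^7e^(−2μ) · μ^59e^(−7μ) = μ^66e^(−9μ), i.e. Gamma(shape=67, rate=9).
The mode of a Gamma(a, b) with a ≥ 1 (shape–rate) is (a−1)/b = 66/9 ≈ 7.333.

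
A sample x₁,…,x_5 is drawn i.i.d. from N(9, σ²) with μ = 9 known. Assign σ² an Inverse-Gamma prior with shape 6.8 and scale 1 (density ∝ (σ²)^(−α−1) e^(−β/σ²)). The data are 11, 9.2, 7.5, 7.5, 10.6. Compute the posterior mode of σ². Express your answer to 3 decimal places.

σ̂²_MAP = 0.636

Sum of squared deviations about the known mean: SS = (11−9)² + (9.2−9)² + (7.5−9)² + (7.5−9)² + (10.6−9)² = 11.1.
The Normal likelihood contributes (σ²)^(−n/2) exp(−SS/(2σ²)), so the posterior is Inverse-Gamma(α + n/2, β + SS/2) = Inverse-Gamma(9.3, 6.55).
The mode of Inverse-Gamma(a, b) is b/(a+1) = 6.55/10.3 ≈ 0.636.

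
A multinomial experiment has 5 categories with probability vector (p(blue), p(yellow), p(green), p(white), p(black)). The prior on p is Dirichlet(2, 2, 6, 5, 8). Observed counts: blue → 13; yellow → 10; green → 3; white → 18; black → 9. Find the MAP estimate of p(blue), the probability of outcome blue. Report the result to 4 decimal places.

MAP estimate of p(blue) = 0.1972

The posterior is Dirichlet(αᵢ + nᵢ) = Dirichlet(15, 12, 9, 23, 17).
For a Dirichlet(a₁,…,a_K) with all aᵢ > 1, the mode has j-th component (aⱼ − 1)/(Σaᵢ − K).
Here Σaᵢ = 76 and K = 5, so p(blue) = (15 − 1)/(76 − 5) = 14/71 ≈ 0.1972.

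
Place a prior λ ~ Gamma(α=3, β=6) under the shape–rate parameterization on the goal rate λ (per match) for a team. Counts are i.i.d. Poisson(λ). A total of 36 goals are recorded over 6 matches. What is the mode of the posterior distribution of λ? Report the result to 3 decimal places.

Σxᵢ = 36, n = 6.
Posterior ∝ λ^2e^(−6λ) · λ^36e^(−6λ) = λ^38e^(−12λ), i.e. Gamma(shape=39, rate=12).
The mode of a Gamma(a, b) with a ≥ 1 (shape–rate) is (a−1)/b = 38/12 ≈ 3.167.

λ̂_MAP = 3.167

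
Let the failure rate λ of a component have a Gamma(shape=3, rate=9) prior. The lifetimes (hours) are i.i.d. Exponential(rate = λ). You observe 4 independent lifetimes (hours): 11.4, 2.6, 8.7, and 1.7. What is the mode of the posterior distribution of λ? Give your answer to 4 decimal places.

λ̂_MAP = 0.1796

The Exponential(rate=λ) likelihood is ∝ λ^n e^(−λΣtᵢ). Here n = 4 and Σtᵢ = 11.4 + 2.6 + 8.7 + 1.7 = 24.4.
Posterior ∝ λ^2e^(−9λ) · λ^4e^(−24.4λ) = λ^6e^(−33.4λ), i.e. Gamma(7, 33.4).
Mode = (a−1)/b = 6/33.4 ≈ 0.1796.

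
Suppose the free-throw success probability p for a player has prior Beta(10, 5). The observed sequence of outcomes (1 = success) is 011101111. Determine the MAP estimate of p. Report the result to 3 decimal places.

p̂_MAP = 0.727

Prior: Beta(10, 5).
Data: 7 successes in 9 trials (from the sequence). The binomial likelihood contributes p^7(1−p)^2, so the posterior is Beta(10+7, 5+2) = Beta(17, 7).
For Beta(a, b) with a, b > 1 the mode is (a−1)/(a+b−2) = 16/22 ≈ 0.727.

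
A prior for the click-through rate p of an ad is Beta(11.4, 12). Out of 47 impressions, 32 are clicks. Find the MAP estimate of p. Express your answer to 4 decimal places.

Prior: Beta(11.4, 12).
Data: 32 successes in 47 trials. The binomial likelihood contributes p^32(1−p)^15, so the posterior is Beta(11.4+32, 12+15) = Beta(43.4, 27).
For Beta(a, b) with a, b > 1 the mode is (a−1)/(a+b−2) = 42.4/68.4 ≈ 0.6199.

p̂_MAP = 0.6199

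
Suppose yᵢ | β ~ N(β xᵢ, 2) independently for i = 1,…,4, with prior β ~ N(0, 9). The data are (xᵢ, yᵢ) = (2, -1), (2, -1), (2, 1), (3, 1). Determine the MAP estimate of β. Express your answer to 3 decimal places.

β̂_MAP = 0.047

log p(β | y) = −Σ(yᵢ − βxᵢ)²/(2·2) − β²/(2·9) + const.
Setting the derivative to zero: Σxᵢ(yᵢ − βxᵢ)/2 − β/9 = 0, so β = Σxᵢyᵢ / (Σxᵢ² + σ²/τ²).
Σxᵢyᵢ = 2·(-1) + 2·(-1) + 2·1 + 3·1 = 1; Σxᵢ² = 21; σ²/τ² = 2/9.
β̂_MAP = 1 / (21 + 2/9) = 1/(191/9) = 9/191 ≈ 0.047.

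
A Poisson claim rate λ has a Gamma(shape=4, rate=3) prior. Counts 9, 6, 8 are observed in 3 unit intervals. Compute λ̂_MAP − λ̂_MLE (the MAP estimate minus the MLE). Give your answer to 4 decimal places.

Σxᵢ = 23. Posterior is Gamma(27, 6); MAP = (27−1)/6 = 26/6 ≈ 4.33333.
MLE = x̄ = 23/3 ≈ 7.66667.
Difference = 26/6 − 23/3 = -10/3 ≈ -3.3333.

MAP − MLE = -3.3333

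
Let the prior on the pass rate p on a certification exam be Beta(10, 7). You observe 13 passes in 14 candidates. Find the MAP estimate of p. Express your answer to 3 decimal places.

p̂_MAP = 0.759

Prior: Beta(10, 7).
Data: 13 successes in 14 trials. The binomial likelihood contributes p^13(1−p)^1, so the posterior is Beta(10+13, 7+1) = Beta(23, 8).
For Beta(a, b) with a, b > 1 the mode is (a−1)/(a+b−2) = 22/29 ≈ 0.759.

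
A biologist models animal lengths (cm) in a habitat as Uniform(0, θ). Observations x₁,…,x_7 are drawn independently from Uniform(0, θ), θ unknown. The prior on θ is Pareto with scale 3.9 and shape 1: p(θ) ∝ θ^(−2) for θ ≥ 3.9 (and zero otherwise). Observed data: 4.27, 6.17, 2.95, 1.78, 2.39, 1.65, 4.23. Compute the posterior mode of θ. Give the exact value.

θ̂_MAP = 6.17

The Uniform(0, θ) likelihood is θ^(−n) for θ ≥ max(xᵢ), zero otherwise. Here max(xᵢ) = 6.17.
Posterior ∝ θ^(−2) · θ^(−7) = θ^(−9) on θ ≥ max(3.9, 6.17) = 6.17.
This density is strictly decreasing in θ, so the posterior mode lies at the lower boundary of the support.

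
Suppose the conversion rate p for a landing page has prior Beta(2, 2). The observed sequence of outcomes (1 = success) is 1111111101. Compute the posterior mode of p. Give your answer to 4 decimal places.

p̂_MAP = 0.8333

Prior: Beta(2, 2).
Data: 9 successes in 10 trials (from the sequence). The binomial likelihood contributes p^9(1−p)^1, so the posterior is Beta(2+9, 2+1) = Beta(11, 3).
For Beta(a, b) with a, b > 1 the mode is (a−1)/(a+b−2) = 10/12 ≈ 0.8333.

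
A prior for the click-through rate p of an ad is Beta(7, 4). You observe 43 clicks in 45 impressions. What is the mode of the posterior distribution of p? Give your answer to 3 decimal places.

p̂_MAP = 0.907

Prior: Beta(7, 4).
Data: 43 successes in 45 trials. The binomial likelihood contributes p^43(1−p)^2, so the posterior is Beta(7+43, 4+2) = Beta(50, 6).
For Beta(a, b) with a, b > 1 the mode is (a−1)/(a+b−2) = 49/54 ≈ 0.907.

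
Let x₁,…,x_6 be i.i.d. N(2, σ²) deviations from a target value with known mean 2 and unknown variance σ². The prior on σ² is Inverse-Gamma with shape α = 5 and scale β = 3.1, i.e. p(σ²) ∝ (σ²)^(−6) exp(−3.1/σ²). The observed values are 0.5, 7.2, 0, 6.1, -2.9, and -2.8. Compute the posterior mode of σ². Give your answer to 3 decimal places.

Sum of squared deviations about the known mean: SS = (0.5−2)² + (7.2−2)² + (0−2)² + (6.1−2)² + (-2.9−2)² + (-2.8−2)² = 97.15.
The Normal likelihood contributes (σ²)^(−n/2) exp(−SS/(2σ²)), so the posterior is Inverse-Gamma(α + n/2, β + SS/2) = Inverse-Gamma(8, 51.675).
The mode of Inverse-Gamma(a, b) is b/(a+1) = 51.675/9 ≈ 5.742.

σ̂²_MAP = 5.742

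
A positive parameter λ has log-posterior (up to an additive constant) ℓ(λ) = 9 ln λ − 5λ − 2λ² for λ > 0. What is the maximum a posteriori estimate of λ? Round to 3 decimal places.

λ̂_MAP = 1.000

ℓ'(λ) = 9/λ − 5 − 4λ. Setting this to zero and multiplying by λ: 4λ² + 5λ − 9 = 0.
λ = (−5 + √(5² + 4·4·9)) / (2·4) = (−5 + √169) / 8 = (−5 + 13)/8 = 1.
ℓ''(λ) = −9/λ² − 4 < 0, confirming a maximum.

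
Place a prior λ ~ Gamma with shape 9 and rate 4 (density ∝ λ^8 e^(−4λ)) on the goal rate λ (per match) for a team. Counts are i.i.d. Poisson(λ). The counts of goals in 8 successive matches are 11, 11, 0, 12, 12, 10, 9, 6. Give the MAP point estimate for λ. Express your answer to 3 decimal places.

λ̂_MAP = 6.583

Σxᵢ = 11+11+0+12+12+10+9+6 = 71, with n = 8.
Posterior ∝ λ^8e^(−4λ) · λ^71e^(−8λ) = λ^79e^(−12λ), i.e. Gamma(shape=80, rate=12).
The mode of a Gamma(a, b) with a ≥ 1 (shape–rate) is (a−1)/b = 79/12 ≈ 6.583.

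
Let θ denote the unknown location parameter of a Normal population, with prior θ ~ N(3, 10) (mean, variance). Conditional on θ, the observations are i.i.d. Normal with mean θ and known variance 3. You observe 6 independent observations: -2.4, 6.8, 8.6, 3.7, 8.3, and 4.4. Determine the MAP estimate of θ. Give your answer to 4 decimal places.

θ̂_MAP = 4.8095

n = 6; x̄ = ((-2.4) + 6.8 + 8.6 + 3.7 + 8.3 + 4.4)/6 = 29.4/6 = 4.9.
For a Normal prior and Normal likelihood with known variance, the posterior is Normal; its mode equals its mean, the precision-weighted average.
Prior precision 1/σ₀² = 1/10 = 0.1; data precision n/σ² = 6/3 = 2.
θ̂ = (0.1·3 + 2·4.9) / (0.1 + 2) = 10.1/2.1 = 101/21 ≈ 4.8095.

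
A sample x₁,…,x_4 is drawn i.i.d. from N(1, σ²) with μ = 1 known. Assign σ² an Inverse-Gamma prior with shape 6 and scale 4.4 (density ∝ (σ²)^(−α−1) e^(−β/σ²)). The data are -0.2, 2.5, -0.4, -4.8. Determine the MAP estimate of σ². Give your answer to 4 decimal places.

Sum of squared deviations about the known mean: SS = (-0.2−1)² + (2.5−1)² + (-0.4−1)² + (-4.8−1)² = 39.29.
The Normal likelihood contributes (σ²)^(−n/2) exp(−SS/(2σ²)), so the posterior is Inverse-Gamma(α + n/2, β + SS/2) = Inverse-Gamma(8, 24.045).
The mode of Inverse-Gamma(a, b) is b/(a+1) = 24.045/9 ≈ 2.6717.

σ̂²_MAP = 2.6717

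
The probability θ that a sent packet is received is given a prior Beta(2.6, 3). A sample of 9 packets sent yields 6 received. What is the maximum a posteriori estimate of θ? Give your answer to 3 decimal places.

θ̂_MAP = 0.603

Prior: Beta(2.6, 3).
Data: 6 successes in 9 trials. The binomial likelihood contributes θ^6(1−θ)^3, so the posterior is Beta(2.6+6, 3+3) = Beta(8.6, 6).
For Beta(a, b) with a, b > 1 the mode is (a−1)/(a+b−2) = 7.6/12.6 ≈ 0.603.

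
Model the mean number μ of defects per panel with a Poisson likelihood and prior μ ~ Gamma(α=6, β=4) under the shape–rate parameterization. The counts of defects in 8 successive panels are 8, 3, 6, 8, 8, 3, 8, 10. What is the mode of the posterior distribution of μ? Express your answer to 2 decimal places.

μ̂_MAP = 4.92

Σxᵢ = 8+3+6+8+8+3+8+10 = 54, with n = 8.
Posterior ∝ μ^5e^(−4μ) · μ^54e^(−8μ) = μ^59e^(−12μ), i.e. Gamma(shape=60, rate=12).
The mode of a Gamma(a, b) with a ≥ 1 (shape–rate) is (a−1)/b = 59/12 ≈ 4.92.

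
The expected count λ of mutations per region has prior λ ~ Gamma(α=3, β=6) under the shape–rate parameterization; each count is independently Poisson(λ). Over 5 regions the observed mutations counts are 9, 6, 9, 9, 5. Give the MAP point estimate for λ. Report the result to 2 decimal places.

λ̂_MAP = 3.64

Σxᵢ = 9+6+9+9+5 = 38, with n = 5.
Posterior ∝ λ^2e^(−6λ) · λ^38e^(−5λ) = λ^40e^(−11λ), i.e. Gamma(shape=41, rate=11).
The mode of a Gamma(a, b) with a ≥ 1 (shape–rate) is (a−1)/b = 40/11 ≈ 3.64.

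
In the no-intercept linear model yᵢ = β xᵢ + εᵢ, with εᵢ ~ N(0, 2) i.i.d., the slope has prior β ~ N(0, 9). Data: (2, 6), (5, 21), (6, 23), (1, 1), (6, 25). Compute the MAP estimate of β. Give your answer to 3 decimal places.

β̂_MAP = 3.972

log p(β | y) = −Σ(yᵢ − βxᵢ)²/(2·2) − β²/(2·9) + const.
Setting the derivative to zero: Σxᵢ(yᵢ − βxᵢ)/2 − β/9 = 0, so β = Σxᵢyᵢ / (Σxᵢ² + σ²/τ²).
Σxᵢyᵢ = 2·6 + 5·21 + 6·23 + 1·1 + 6·25 = 406; Σxᵢ² = 102; σ²/τ² = 2/9.
β̂_MAP = 406 / (102 + 2/9) = 406/(920/9) = 1827/460 ≈ 3.972.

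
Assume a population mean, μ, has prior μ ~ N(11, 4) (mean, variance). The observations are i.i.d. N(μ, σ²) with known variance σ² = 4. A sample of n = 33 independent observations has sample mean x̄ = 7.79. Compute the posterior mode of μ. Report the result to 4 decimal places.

μ̂_MAP = 7.8844

n = 33, x̄ = 7.79.
For a Normal prior and Normal likelihood with known variance, the posterior is Normal; its mode equals its mean, the precision-weighted average.
Prior precision 1/σ₀² = 1/4 = 0.25; data precision n/σ² = 33/4 = 8.25.
μ̂ = (0.25·11 + 8.25·7.79) / (0.25 + 8.25) = 67.0175/8.5 = 26807/3400 ≈ 7.8844.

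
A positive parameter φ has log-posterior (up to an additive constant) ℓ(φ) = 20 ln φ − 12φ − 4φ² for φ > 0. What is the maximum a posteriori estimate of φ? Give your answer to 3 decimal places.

ℓ'(φ) = 20/φ − 12 − 8φ. Setting this to zero and multiplying by φ: 8φ² + 12φ − 20 = 0.
φ = (−12 + √(12² + 4·8·20)) / (2·8) = (−12 + √784) / 16 = (−12 + 28)/16 = 1.
ℓ''(φ) = −20/φ² − 8 < 0, confirming a maximum.

φ̂_MAP = 1.000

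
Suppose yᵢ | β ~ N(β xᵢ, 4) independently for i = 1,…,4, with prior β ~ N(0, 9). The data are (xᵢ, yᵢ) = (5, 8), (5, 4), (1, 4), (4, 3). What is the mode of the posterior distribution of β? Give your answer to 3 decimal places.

β̂_MAP = 1.127

log p(β | y) = −Σ(yᵢ − βxᵢ)²/(2·4) − β²/(2·9) + const.
Setting the derivative to zero: Σxᵢ(yᵢ − βxᵢ)/4 − β/9 = 0, so β = Σxᵢyᵢ / (Σxᵢ² + σ²/τ²).
Σxᵢyᵢ = 5·8 + 5·4 + 1·4 + 4·3 = 76; Σxᵢ² = 67; σ²/τ² = 4/9.
β̂_MAP = 76 / (67 + 4/9) = 76/(607/9) = 684/607 ≈ 1.127.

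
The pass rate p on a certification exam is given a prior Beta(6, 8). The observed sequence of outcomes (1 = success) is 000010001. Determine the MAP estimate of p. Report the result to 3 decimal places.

Prior: Beta(6, 8).
Data: 2 successes in 9 trials (from the sequence). The binomial likelihood contributes p^2(1−p)^7, so the posterior is Beta(6+2, 8+7) = Beta(8, 15).
For Beta(a, b) with a, b > 1 the mode is (a−1)/(a+b−2) = 7/21 ≈ 0.333.

p̂_MAP = 0.333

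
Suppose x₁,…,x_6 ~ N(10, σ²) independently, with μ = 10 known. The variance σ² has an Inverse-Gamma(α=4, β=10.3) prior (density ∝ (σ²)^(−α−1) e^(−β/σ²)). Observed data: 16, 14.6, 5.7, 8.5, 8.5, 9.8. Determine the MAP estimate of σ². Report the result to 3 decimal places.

σ̂²_MAP = 6.299

Sum of squared deviations about the known mean: SS = (16−10)² + (14.6−10)² + (5.7−10)² + (8.5−10)² + (8.5−10)² + (9.8−10)² = 80.19.
The Normal likelihood contributes (σ²)^(−n/2) exp(−SS/(2σ²)), so the posterior is Inverse-Gamma(α + n/2, β + SS/2) = Inverse-Gamma(7, 50.395).
The mode of Inverse-Gamma(a, b) is b/(a+1) = 50.395/8 ≈ 6.299.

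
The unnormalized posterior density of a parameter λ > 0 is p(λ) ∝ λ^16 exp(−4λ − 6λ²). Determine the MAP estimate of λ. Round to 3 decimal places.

λ̂_MAP = 1.000

ℓ'(λ) = 16/λ − 4 − 12λ. Setting this to zero and multiplying by λ: 12λ² + 4λ − 16 = 0.
λ = (−4 + √(4² + 4·12·16)) / (2·12) = (−4 + √784) / 24 = (−4 + 28)/24 = 1.
ℓ''(λ) = −16/λ² − 12 < 0, confirming a maximum.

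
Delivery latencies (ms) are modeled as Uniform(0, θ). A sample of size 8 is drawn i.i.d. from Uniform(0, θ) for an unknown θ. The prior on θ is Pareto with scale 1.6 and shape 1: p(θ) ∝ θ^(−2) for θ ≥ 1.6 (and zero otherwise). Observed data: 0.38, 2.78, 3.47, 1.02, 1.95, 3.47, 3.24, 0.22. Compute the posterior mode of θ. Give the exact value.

The Uniform(0, θ) likelihood is θ^(−n) for θ ≥ max(xᵢ), zero otherwise. Here max(xᵢ) = 3.47.
Posterior ∝ θ^(−2) · θ^(−8) = θ^(−10) on θ ≥ max(1.6, 3.47) = 3.47.
This density is strictly decreasing in θ, so the posterior mode lies at the lower boundary of the support.

θ̂_MAP = 3.47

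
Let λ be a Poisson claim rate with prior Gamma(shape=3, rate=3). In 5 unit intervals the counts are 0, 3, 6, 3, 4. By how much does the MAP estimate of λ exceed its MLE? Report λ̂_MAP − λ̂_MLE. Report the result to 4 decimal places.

MAP − MLE = -0.9500

Σxᵢ = 16. Posterior is Gamma(19, 8); MAP = (19−1)/8 = 18/8 ≈ 2.25000.
MLE = x̄ = 16/5 ≈ 3.20000.
Difference = 18/8 − 16/5 = -19/20 ≈ -0.9500.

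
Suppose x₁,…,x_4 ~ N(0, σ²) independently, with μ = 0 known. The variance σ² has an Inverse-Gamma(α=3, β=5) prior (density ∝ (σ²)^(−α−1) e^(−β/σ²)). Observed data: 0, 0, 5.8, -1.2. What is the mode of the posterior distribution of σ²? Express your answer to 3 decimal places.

Sum of squared deviations about the known mean: SS = (0−0)² + (0−0)² + (5.8−0)² + (-1.2−0)² = 35.08.
The Normal likelihood contributes (σ²)^(−n/2) exp(−SS/(2σ²)), so the posterior is Inverse-Gamma(α + n/2, β + SS/2) = Inverse-Gamma(5, 22.54).
The mode of Inverse-Gamma(a, b) is b/(a+1) = 22.54/6 ≈ 3.757.

σ̂²_MAP = 3.757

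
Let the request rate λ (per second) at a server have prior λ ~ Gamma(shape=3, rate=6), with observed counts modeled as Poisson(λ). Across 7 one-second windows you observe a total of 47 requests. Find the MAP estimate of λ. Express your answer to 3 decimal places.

Σxᵢ = 47, n = 7.
Posterior ∝ λ^2e^(−6λ) · λ^47e^(−7λ) = λ^49e^(−13λ), i.e. Gamma(shape=50, rate=13).
The mode of a Gamma(a, b) with a ≥ 1 (shape–rate) is (a−1)/b = 49/13 ≈ 3.769.

λ̂_MAP = 3.769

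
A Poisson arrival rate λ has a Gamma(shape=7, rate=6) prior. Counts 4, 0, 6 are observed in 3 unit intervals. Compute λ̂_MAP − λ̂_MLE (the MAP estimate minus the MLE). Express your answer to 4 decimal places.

MAP − MLE = -1.5556

Σxᵢ = 10. Posterior is Gamma(17, 9); MAP = (17−1)/9 = 16/9 ≈ 1.77778.
MLE = x̄ = 10/3 ≈ 3.33333.
Difference = 16/9 − 10/3 = -14/9 ≈ -1.5556.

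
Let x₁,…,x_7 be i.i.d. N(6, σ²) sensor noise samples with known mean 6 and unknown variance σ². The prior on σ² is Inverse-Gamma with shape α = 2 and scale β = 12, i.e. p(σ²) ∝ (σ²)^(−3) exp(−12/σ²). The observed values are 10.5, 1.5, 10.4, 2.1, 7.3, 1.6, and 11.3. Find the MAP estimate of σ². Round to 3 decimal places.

Sum of squared deviations about the known mean: SS = (10.5−6)² + (1.5−6)² + (10.4−6)² + (2.1−6)² + (7.3−6)² + (1.6−6)² + (11.3−6)² = 124.21.
The Normal likelihood contributes (σ²)^(−n/2) exp(−SS/(2σ²)), so the posterior is Inverse-Gamma(α + n/2, β + SS/2) = Inverse-Gamma(5.5, 74.105).
The mode of Inverse-Gamma(a, b) is b/(a+1) = 74.105/6.5 ≈ 11.401.

σ̂²_MAP = 11.401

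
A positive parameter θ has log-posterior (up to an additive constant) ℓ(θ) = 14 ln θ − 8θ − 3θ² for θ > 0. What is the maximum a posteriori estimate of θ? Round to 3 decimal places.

ℓ'(θ) = 14/θ − 8 − 6θ. Setting this to zero and multiplying by θ: 6θ² + 8θ − 14 = 0.
θ = (−8 + √(8² + 4·6·14)) / (2·6) = (−8 + √400) / 12 = (−8 + 20)/12 = 1.
ℓ''(θ) = −14/θ² − 6 < 0, confirming a maximum.

θ̂_MAP = 1.000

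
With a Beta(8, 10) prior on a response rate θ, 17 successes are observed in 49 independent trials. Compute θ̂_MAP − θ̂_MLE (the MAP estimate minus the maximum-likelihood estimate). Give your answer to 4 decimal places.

MAP − MLE = 0.0223

Posterior is Beta(25, 42); MAP = (25−1)/(67−2) = 24/65 ≈ 0.36923.
MLE ignores the prior: θ̂_MLE = k/n = 17/49 ≈ 0.34694.
Difference = 24/65 − 17/49 = 71/3185 ≈ 0.0223.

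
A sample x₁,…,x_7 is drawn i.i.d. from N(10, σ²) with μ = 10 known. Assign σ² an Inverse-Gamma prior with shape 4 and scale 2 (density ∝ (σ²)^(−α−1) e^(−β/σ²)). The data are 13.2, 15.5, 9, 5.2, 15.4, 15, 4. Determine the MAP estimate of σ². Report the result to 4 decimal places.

σ̂²_MAP = 9.3347

Sum of squared deviations about the known mean: SS = (13.2−10)² + (15.5−10)² + (9−10)² + (5.2−10)² + (15.4−10)² + (15−10)² + (4−10)² = 154.69.
The Normal likelihood contributes (σ²)^(−n/2) exp(−SS/(2σ²)), so the posterior is Inverse-Gamma(α + n/2, β + SS/2) = Inverse-Gamma(7.5, 79.345).
The mode of Inverse-Gamma(a, b) is b/(a+1) = 79.345/8.5 ≈ 9.3347.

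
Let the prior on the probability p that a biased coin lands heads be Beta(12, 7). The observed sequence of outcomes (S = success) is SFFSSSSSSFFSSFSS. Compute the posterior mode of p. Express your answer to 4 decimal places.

Prior: Beta(12, 7).
Data: 11 successes in 16 trials (from the sequence). The binomial likelihood contributes p^11(1−p)^5, so the posterior is Beta(12+11, 7+5) = Beta(23, 12).
For Beta(a, b) with a, b > 1 the mode is (a−1)/(a+b−2) = 22/33 ≈ 0.6667.

p̂_MAP = 0.6667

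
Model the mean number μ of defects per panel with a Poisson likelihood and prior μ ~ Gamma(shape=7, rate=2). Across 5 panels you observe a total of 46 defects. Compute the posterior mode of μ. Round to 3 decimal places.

μ̂_MAP = 7.429

Σxᵢ = 46, n = 5.
Posterior ∝ μ^6e^(−2μ) · μ^46e^(−5μ) = μ^52e^(−7μ), i.e. Gamma(shape=53, rate=7).
The mode of a Gamma(a, b) with a ≥ 1 (shape–rate) is (a−1)/b = 52/7 ≈ 7.429.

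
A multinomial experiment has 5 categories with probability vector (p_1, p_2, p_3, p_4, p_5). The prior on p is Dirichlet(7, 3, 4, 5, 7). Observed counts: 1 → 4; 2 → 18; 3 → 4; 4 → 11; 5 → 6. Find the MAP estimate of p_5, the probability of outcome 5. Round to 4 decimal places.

MAP estimate: 0.1875

The posterior is Dirichlet(αᵢ + nᵢ) = Dirichlet(11, 21, 8, 16, 13).
For a Dirichlet(a₁,…,a_K) with all aᵢ > 1, the mode has j-th component (aⱼ − 1)/(Σaᵢ − K).
Here Σaᵢ = 69 and K = 5, so p_5 = (13 − 1)/(69 − 5) = 12/64 ≈ 0.1875.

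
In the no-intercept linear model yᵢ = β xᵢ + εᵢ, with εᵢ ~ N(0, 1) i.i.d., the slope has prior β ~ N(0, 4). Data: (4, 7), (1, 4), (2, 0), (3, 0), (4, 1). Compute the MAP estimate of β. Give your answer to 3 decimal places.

β̂_MAP = 0.778

log p(β | y) = −Σ(yᵢ − βxᵢ)²/(2·1) − β²/(2·4) + const.
Setting the derivative to zero: Σxᵢ(yᵢ − βxᵢ)/1 − β/4 = 0, so β = Σxᵢyᵢ / (Σxᵢ² + σ²/τ²).
Σxᵢyᵢ = 4·7 + 1·4 + 2·0 + 3·0 + 4·1 = 36; Σxᵢ² = 46; σ²/τ² = 0.25.
β̂_MAP = 36 / (46 + 0.25) = 36/46.25 ≈ 0.778.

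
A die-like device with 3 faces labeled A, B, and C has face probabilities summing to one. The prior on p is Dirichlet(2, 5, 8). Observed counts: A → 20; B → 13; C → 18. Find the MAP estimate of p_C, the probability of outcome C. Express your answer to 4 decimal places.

MAP estimate of p_C = 0.3968

The posterior is Dirichlet(αᵢ + nᵢ) = Dirichlet(22, 18, 26).
For a Dirichlet(a₁,…,a_K) with all aᵢ > 1, the mode has j-th component (aⱼ − 1)/(Σaᵢ − K).
Here Σaᵢ = 66 and K = 3, so p_C = (26 − 1)/(66 − 3) = 25/63 ≈ 0.3968.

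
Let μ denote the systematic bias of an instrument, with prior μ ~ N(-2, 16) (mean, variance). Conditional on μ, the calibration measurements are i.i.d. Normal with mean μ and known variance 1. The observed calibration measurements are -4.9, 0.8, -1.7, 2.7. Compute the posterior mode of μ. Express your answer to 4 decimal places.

μ̂_MAP = -0.7938

n = 4; x̄ = ((-4.9) + 0.8 + (-1.7) + 2.7)/4 = -3.1/4 = -0.775.
For a Normal prior and Normal likelihood with known variance, the posterior is Normal; its mode equals its mean, the precision-weighted average.
Prior precision 1/σ₀² = 1/16 = 0.0625; data precision n/σ² = 4/1 = 4.
μ̂ = (0.0625·(-2) + 4·(-0.775)) / (0.0625 + 4) = (-3.225)/4.0625 = -258/325 ≈ -0.7938.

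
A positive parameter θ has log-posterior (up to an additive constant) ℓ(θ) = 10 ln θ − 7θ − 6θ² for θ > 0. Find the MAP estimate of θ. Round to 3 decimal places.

θ̂_MAP = 0.667

ℓ'(θ) = 10/θ − 7 − 12θ. Setting this to zero and multiplying by θ: 12θ² + 7θ − 10 = 0.
θ = (−7 + √(7² + 4·12·10)) / (2·12) = (−7 + √529) / 24 = (−7 + 23)/24 = 2/3.
ℓ''(θ) = −10/θ² − 12 < 0, confirming a maximum.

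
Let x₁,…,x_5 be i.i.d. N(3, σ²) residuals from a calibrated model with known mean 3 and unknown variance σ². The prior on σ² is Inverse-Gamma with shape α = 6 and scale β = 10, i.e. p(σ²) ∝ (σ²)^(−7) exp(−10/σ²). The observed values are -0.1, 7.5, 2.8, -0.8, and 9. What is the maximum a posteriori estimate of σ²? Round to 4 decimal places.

σ̂²_MAP = 5.2811

Sum of squared deviations about the known mean: SS = (-0.1−3)² + (7.5−3)² + (2.8−3)² + (-0.8−3)² + (9−3)² = 80.34.
The Normal likelihood contributes (σ²)^(−n/2) exp(−SS/(2σ²)), so the posterior is Inverse-Gamma(α + n/2, β + SS/2) = Inverse-Gamma(8.5, 50.17).
The mode of Inverse-Gamma(a, b) is b/(a+1) = 50.17/9.5 ≈ 5.2811.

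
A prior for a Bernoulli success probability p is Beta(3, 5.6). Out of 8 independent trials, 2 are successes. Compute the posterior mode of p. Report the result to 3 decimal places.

p̂_MAP = 0.274

Prior: Beta(3, 5.6).
Data: 2 successes in 8 trials. The binomial likelihood contributes p^2(1−p)^6, so the posterior is Beta(3+2, 5.6+6) = Beta(5, 11.6).
For Beta(a, b) with a, b > 1 the mode is (a−1)/(a+b−2) = 4/14.6 ≈ 0.274.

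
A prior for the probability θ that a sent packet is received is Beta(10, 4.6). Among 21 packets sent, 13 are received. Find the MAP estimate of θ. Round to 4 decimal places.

Prior: Beta(10, 4.6).
Data: 13 successes in 21 trials. The binomial likelihood contributes θ^13(1−θ)^8, so the posterior is Beta(10+13, 4.6+8) = Beta(23, 12.6).
For Beta(a, b) with a, b > 1 the mode is (a−1)/(a+b−2) = 22/33.6 ≈ 0.6548.

θ̂_MAP = 0.6548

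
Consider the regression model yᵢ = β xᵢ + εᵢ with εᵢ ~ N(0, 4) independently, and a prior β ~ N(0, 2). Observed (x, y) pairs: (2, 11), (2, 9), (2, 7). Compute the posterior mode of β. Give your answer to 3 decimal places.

log p(β | y) = −Σ(yᵢ − βxᵢ)²/(2·4) − β²/(2·2) + const.
Setting the derivative to zero: Σxᵢ(yᵢ − βxᵢ)/4 − β/2 = 0, so β = Σxᵢyᵢ / (Σxᵢ² + σ²/τ²).
Σxᵢyᵢ = 2·11 + 2·9 + 2·7 = 54; Σxᵢ² = 12; σ²/τ² = 2.
β̂_MAP = 54 / (12 + 2) = 54/14 ≈ 3.857.

β̂_MAP = 3.857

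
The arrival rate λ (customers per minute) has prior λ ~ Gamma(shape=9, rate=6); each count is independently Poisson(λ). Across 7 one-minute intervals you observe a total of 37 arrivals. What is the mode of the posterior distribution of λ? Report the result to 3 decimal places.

Σxᵢ = 37, n = 7.
Posterior ∝ λ^8e^(−6λ) · λ^37e^(−7λ) = λ^45e^(−13λ), i.e. Gamma(shape=46, rate=13).
The mode of a Gamma(a, b) with a ≥ 1 (shape–rate) is (a−1)/b = 45/13 ≈ 3.462.

λ̂_MAP = 3.462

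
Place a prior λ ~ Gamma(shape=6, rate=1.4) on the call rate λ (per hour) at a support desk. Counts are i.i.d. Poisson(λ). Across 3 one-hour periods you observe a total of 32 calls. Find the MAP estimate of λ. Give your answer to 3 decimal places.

Σxᵢ = 32, n = 3.
Posterior ∝ λ^5e^(−1.4λ) · λ^32e^(−3λ) = λ^37e^(−4.4λ), i.e. Gamma(shape=38, rate=4.4).
The mode of a Gamma(a, b) with a ≥ 1 (shape–rate) is (a−1)/b = 37/4.4 ≈ 8.409.

λ̂_MAP = 8.409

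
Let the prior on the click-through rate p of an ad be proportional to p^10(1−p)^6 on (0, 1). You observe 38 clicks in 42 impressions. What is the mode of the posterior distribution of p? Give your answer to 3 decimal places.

p̂_MAP = 0.828

The prior density ∝ p^10(1−p)^6 is the kernel of Beta(11, 7).
Data: 38 successes in 42 trials. The binomial likelihood contributes p^38(1−p)^4, so the posterior is Beta(11+38, 7+4) = Beta(49, 11).
For Beta(a, b) with a, b > 1 the mode is (a−1)/(a+b−2) = 48/58 ≈ 0.828.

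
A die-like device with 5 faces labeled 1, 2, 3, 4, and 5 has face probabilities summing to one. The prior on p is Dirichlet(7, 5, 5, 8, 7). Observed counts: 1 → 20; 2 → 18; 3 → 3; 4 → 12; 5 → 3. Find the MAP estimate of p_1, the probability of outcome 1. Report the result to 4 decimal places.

MAP estimate: 0.3133

The posterior is Dirichlet(αᵢ + nᵢ) = Dirichlet(27, 23, 8, 20, 10).
For a Dirichlet(a₁,…,a_K) with all aᵢ > 1, the mode has j-th component (aⱼ − 1)/(Σaᵢ − K).
Here Σaᵢ = 88 and K = 5, so p_1 = (27 − 1)/(88 − 5) = 26/83 ≈ 0.3133.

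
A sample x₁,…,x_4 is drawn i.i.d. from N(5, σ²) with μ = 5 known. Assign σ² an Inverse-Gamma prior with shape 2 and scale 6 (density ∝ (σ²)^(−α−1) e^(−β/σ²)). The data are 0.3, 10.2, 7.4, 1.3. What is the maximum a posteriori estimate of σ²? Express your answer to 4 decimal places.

σ̂²_MAP = 8.0580

Sum of squared deviations about the known mean: SS = (0.3−5)² + (10.2−5)² + (7.4−5)² + (1.3−5)² = 68.58.
The Normal likelihood contributes (σ²)^(−n/2) exp(−SS/(2σ²)), so the posterior is Inverse-Gamma(α + n/2, β + SS/2) = Inverse-Gamma(4, 40.29).
The mode of Inverse-Gamma(a, b) is b/(a+1) = 40.29/5 ≈ 8.0580.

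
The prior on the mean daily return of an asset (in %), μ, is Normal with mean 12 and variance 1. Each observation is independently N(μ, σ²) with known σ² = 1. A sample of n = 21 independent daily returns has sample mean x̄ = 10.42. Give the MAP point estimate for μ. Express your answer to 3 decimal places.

μ̂_MAP = 10.492

n = 21, x̄ = 10.42.
For a Normal prior and Normal likelihood with known variance, the posterior is Normal; its mode equals its mean, the precision-weighted average.
Prior precision 1/σ₀² = 1/1 = 1; data precision n/σ² = 21/1 = 21.
μ̂ = (1·12 + 21·10.42) / (1 + 21) = 230.82/22 = 11541/1100 ≈ 10.492.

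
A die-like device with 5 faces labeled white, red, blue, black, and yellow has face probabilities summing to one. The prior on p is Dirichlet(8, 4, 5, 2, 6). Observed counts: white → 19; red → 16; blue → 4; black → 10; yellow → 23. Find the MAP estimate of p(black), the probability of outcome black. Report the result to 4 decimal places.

MAP estimate of p(black) = 0.1196

The posterior is Dirichlet(αᵢ + nᵢ) = Dirichlet(27, 20, 9, 12, 29).
For a Dirichlet(a₁,…,a_K) with all aᵢ > 1, the mode has j-th component (aⱼ − 1)/(Σaᵢ − K).
Here Σaᵢ = 97 and K = 5, so p(black) = (12 − 1)/(97 − 5) = 11/92 ≈ 0.1196.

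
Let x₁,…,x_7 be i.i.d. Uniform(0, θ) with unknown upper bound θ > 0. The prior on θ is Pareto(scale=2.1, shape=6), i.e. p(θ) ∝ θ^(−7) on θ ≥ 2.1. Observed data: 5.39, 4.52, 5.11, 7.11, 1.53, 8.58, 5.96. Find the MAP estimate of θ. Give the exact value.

The Uniform(0, θ) likelihood is θ^(−n) for θ ≥ max(xᵢ), zero otherwise. Here max(xᵢ) = 8.58.
Posterior ∝ θ^(−7) · θ^(−7) = θ^(−14) on θ ≥ max(2.1, 8.58) = 8.58.
This density is strictly decreasing in θ, so the posterior mode lies at the lower boundary of the support.

θ̂_MAP = 8.58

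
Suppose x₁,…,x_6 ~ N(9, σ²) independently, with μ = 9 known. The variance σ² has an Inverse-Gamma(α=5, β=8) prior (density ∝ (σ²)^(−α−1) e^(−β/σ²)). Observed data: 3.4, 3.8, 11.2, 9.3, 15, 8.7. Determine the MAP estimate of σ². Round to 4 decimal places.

σ̂²_MAP = 6.4122

Sum of squared deviations about the known mean: SS = (3.4−9)² + (3.8−9)² + (11.2−9)² + (9.3−9)² + (15−9)² + (8.7−9)² = 99.42.
The Normal likelihood contributes (σ²)^(−n/2) exp(−SS/(2σ²)), so the posterior is Inverse-Gamma(α + n/2, β + SS/2) = Inverse-Gamma(8, 57.71).
The mode of Inverse-Gamma(a, b) is b/(a+1) = 57.71/9 ≈ 6.4122.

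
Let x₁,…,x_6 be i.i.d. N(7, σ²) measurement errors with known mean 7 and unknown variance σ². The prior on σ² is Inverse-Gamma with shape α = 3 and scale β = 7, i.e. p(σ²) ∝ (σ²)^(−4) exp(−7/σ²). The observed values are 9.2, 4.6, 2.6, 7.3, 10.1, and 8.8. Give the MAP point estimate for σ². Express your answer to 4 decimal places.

σ̂²_MAP = 4.0643

Sum of squared deviations about the known mean: SS = (9.2−7)² + (4.6−7)² + (2.6−7)² + (7.3−7)² + (10.1−7)² + (8.8−7)² = 42.9.
The Normal likelihood contributes (σ²)^(−n/2) exp(−SS/(2σ²)), so the posterior is Inverse-Gamma(α + n/2, β + SS/2) = Inverse-Gamma(6, 28.45).
The mode of Inverse-Gamma(a, b) is b/(a+1) = 28.45/7 ≈ 4.0643.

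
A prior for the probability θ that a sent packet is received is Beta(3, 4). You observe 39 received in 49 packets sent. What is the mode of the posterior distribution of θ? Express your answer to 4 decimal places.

Prior: Beta(3, 4).
Data: 39 successes in 49 trials. The binomial likelihood contributes θ^39(1−θ)^10, so the posterior is Beta(3+39, 4+10) = Beta(42, 14).
For Beta(a, b) with a, b > 1 the mode is (a−1)/(a+b−2) = 41/54 ≈ 0.7593.

θ̂_MAP = 0.7593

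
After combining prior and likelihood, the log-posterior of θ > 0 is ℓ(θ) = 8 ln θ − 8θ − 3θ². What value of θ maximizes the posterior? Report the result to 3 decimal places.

ℓ'(θ) = 8/θ − 8 − 6θ. Setting this to zero and multiplying by θ: 6θ² + 8θ − 8 = 0.
θ = (−8 + √(8² + 4·6·8)) / (2·6) = (−8 + √256) / 12 = (−8 + 16)/12 = 2/3.
ℓ''(θ) = −8/θ² − 6 < 0, confirming a maximum.

θ̂_MAP = 0.667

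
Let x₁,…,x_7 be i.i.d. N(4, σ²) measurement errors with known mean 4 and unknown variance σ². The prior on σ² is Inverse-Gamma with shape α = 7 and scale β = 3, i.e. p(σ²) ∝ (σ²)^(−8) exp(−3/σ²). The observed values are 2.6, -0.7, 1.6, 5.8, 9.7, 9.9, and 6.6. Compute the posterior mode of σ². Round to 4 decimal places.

σ̂²_MAP = 4.9178

Sum of squared deviations about the known mean: SS = (2.6−4)² + (-0.7−4)² + (1.6−4)² + (5.8−4)² + (9.7−4)² + (9.9−4)² + (6.6−4)² = 107.11.
The Normal likelihood contributes (σ²)^(−n/2) exp(−SS/(2σ²)), so the posterior is Inverse-Gamma(α + n/2, β + SS/2) = Inverse-Gamma(10.5, 56.555).
The mode of Inverse-Gamma(a, b) is b/(a+1) = 56.555/11.5 ≈ 4.9178.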